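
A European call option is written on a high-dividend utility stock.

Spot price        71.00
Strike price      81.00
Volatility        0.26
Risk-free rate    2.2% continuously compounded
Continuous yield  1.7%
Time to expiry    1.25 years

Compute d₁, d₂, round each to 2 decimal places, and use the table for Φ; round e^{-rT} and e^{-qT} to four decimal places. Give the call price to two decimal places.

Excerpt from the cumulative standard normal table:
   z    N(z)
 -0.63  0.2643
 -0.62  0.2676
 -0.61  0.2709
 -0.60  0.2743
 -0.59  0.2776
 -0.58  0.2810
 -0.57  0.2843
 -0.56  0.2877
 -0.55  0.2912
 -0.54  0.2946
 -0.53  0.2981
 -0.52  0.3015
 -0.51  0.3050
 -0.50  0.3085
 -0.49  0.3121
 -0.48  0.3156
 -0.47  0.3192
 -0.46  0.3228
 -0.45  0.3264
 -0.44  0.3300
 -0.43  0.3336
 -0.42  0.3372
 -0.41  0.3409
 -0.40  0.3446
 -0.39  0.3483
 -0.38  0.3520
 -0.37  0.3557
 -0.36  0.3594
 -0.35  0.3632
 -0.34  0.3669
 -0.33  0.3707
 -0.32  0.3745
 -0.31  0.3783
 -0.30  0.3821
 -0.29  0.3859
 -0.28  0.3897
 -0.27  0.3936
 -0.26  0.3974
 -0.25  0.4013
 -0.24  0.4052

4.68

σ√T = 0.26·√1.25 = 0.2907
d₁ = [ln(71/81) + (0.022 − 0.017 + 0.26²/2)·1.25] / 0.2907 = [-0.1318 + 0.0485] / 0.2907 = -0.2865 which rounds to -0.29
d₂ = d₁ − σ√T = -0.2865 − 0.2907 = -0.5771 which rounds to -0.58
exp(−qT) = exp(−0.017·1.25) = 0.9790;  exp(−rT) = exp(−0.022·1.25) = 0.9729
N(d₁) = N(-0.29) = 0.3859;  N(d₂) = N(-0.58) = 0.2810
C = 71·0.9790·0.3859 − 81·0.9729·0.2810 = 26.8235 − 22.1442 = 4.6793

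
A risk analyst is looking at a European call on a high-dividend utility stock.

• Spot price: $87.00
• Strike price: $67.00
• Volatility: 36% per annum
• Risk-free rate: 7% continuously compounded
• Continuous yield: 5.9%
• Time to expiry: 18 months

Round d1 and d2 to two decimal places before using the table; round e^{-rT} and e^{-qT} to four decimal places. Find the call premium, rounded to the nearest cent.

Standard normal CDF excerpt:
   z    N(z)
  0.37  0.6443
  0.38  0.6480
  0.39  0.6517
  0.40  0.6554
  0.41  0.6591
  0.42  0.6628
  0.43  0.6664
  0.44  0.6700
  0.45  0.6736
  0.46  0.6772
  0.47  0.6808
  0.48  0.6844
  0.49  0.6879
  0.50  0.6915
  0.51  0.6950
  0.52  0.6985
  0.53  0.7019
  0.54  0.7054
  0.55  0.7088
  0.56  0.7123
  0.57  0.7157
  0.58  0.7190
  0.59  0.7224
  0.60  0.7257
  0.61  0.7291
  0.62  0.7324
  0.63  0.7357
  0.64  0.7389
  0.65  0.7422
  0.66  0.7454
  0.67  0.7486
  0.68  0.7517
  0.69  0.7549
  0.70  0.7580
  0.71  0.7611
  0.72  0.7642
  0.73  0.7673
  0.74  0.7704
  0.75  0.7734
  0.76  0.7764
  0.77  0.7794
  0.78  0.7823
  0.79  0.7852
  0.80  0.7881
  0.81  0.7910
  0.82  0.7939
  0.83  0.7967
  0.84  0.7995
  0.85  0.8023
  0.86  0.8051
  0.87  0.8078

σ√T = 0.36·√1.5 = 0.4409
ln(S/K) + (r − q + σ²/2)T = ln(87/67) + (0.07 − 0.059 + 0.36²/2)·1.5 = 0.2612 + 0.1137 = 0.3749
d₁ = 0.3749 / 0.4409 = 0.8503 ≈ 0.85
d₂ = d₁ − σ√T = 0.8503 − 0.4409 = 0.4094 ≈ 0.41
exp(−qT) = exp(−0.059·1.5) = 0.9153;  exp(−rT) = exp(−0.07·1.5) = 0.9003
C = 87·0.9153·N(0.85) − 67·0.9003·N(0.41) = 87·0.9153·0.8023 − 67·0.9003·0.6591 = 63.8880 − 39.7570 = 24.1311

$24.13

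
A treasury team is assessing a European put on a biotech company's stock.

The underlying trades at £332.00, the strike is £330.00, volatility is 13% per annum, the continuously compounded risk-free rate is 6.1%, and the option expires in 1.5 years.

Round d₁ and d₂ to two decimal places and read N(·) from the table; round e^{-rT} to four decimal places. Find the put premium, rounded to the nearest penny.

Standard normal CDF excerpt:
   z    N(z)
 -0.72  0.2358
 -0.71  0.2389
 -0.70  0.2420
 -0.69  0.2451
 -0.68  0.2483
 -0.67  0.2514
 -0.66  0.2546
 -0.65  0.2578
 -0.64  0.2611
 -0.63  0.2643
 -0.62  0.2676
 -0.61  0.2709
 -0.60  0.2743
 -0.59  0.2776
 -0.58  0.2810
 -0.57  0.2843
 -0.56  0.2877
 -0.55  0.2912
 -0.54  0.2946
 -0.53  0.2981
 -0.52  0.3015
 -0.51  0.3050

σ√T = 0.13 × 1.2247 = 0.1592
d₁ = [ln(332/330) + (0.061 + 0.13²/2)·1.5] / 0.1592 = [0.0060 + 0.1042] / 0.1592 = 0.6922 which rounds to 0.69
d₂ = d₁ − σ√T = 0.6922 − 0.1592 = 0.5330 which rounds to 0.53
exp(−rT) = exp(−0.061·1.5) = 0.9126
P = 330·0.9126·N(-0.53) − 332·N(-0.69) = 330·0.9126·0.2981 − 332·0.2451 = 89.7752 − 81.3732 = 8.4020

£8.40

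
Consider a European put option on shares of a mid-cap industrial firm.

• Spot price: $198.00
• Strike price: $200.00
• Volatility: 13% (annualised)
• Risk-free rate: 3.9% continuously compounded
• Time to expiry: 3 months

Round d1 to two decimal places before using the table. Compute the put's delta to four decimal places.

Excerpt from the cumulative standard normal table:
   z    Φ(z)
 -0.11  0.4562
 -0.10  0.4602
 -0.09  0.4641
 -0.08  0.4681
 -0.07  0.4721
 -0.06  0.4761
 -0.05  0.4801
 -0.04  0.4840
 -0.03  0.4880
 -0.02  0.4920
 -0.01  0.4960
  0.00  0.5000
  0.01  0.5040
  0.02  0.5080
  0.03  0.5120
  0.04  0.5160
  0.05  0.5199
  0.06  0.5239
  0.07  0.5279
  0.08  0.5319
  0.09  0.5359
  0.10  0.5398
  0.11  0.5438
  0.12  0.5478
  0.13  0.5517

-0.4880

T = 0.25;  σ√T = 0.0650
d₁ = [ln(198/200) + (0.039 + ½·0.13²)·0.25] / (σ√T) = (-0.0101 + 0.0119) / 0.0650 = 0.0279 ≈ 0.03
N(d₁) = N(0.03) = 0.5120
Δ_put = N(d₁) − 1 = 0.5120 − 1 = -0.4880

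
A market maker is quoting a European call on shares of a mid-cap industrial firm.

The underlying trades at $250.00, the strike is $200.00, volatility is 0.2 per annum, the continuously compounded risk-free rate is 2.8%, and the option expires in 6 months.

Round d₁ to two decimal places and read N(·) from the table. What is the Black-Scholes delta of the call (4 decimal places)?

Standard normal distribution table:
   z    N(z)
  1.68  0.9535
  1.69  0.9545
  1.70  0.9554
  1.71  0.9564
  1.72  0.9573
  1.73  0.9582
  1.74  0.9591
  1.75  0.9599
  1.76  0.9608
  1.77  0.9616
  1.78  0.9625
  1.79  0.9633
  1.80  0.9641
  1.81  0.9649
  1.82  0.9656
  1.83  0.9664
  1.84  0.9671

0.9599

σ√T = 0.2 × 0.7071 = 0.1414
d₁ = [ln(250/200) + (0.028 + 0.2²/2)·0.5] / 0.1414 = [0.2231 + 0.0240] / 0.1414 = 1.7476 → 1.75
N(d₁) = N(1.75) = 0.9599
Δ_call = N(d₁) = 0.9599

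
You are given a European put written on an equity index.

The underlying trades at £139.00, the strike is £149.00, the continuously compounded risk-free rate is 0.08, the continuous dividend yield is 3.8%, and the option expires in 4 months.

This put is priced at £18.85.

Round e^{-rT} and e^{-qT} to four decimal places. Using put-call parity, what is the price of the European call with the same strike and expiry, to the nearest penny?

e^(−qT) = e^(−0.038·0.3333) = 0.9874;  e^(−rT) = e^(−0.08·0.3333) = 0.9737
Put-call parity: C − P = S·e^(−qT) − K·e^(−rT) = 139·0.9874 − 149·0.9737 = 137.2486 − 145.0813 = -7.8327
C = P + (C − P) = 18.85 + (-7.8327) = 11.0173

£11.02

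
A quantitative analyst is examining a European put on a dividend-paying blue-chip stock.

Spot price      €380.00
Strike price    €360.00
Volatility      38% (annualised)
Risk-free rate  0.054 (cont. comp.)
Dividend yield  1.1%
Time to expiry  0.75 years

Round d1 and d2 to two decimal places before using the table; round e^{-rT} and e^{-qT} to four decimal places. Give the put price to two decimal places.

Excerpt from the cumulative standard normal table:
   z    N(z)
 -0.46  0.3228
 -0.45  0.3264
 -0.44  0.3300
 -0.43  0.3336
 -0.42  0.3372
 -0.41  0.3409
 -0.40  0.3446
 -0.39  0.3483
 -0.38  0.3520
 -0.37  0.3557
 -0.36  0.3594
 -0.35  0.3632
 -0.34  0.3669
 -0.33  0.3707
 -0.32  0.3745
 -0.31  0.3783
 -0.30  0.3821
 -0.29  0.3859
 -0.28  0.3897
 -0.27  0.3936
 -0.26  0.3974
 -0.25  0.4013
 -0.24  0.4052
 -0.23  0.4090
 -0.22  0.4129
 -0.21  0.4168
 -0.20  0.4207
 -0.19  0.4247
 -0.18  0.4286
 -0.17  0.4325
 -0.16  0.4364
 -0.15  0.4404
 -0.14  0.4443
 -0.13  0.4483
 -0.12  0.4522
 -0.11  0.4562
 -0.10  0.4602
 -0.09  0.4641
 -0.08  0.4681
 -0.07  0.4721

σ√T = 0.38·√0.75 = 0.3291
d₁ = [ln(380/360) + (0.054 − 0.011 + ½·0.38²)·0.75] / (σ√T) = (0.0541 + 0.0864) / 0.3291 = 0.4268 ≈ 0.43
d₂ = 0.4268 − 0.3291 = 0.0977 ≈ 0.10
exp(−qT) = exp(−0.011·0.75) = 0.9918;  exp(−rT) = exp(−0.054·0.75) = 0.9603
N(−d₂) = N(-0.10) = 0.4602;  N(−d₁) = N(-0.43) = 0.3336
P = 360·0.9603·0.4602 − 380·0.9918·0.3336 = 159.0948 − 125.7285 = 33.3663

€33.37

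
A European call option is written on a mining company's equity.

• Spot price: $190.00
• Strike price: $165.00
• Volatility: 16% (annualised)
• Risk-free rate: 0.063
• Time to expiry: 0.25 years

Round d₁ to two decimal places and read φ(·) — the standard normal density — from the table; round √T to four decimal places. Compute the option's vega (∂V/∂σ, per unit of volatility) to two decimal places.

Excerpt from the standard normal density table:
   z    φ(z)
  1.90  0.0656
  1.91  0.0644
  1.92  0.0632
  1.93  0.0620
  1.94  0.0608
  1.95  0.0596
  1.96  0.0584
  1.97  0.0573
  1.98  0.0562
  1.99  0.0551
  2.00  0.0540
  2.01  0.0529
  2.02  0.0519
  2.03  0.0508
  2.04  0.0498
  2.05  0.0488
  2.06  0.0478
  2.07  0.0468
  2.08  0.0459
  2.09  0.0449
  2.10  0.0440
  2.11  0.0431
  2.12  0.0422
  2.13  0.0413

σ√T = 0.16 × 0.5000 = 0.0800
d₁ = [ln(190/165) + (0.063 + 0.16²/2)·0.25] / 0.0800 = [0.1411 + 0.0190] / 0.0800 = 2.0004 which rounds to 2.00
√T = √0.25 = 0.5000
φ(d₁) = φ(2.00) = 0.0540
vega = S·φ(d₁)·√T = 190·0.0540·0.5000 = 5.1300

5.13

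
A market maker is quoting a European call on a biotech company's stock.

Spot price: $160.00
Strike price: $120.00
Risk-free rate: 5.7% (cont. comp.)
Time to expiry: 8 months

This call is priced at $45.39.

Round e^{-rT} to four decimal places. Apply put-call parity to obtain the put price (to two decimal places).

$0.91

e^(−rT) = e^(−0.057·0.6667) = 0.9627
Put-call parity: C − P = S − K·e^(−rT) = 160 − 120·0.9627 = 160 − 115.5240 = 44.4760
P = C − (C − P) = 45.39 − (44.4760) = 0.9140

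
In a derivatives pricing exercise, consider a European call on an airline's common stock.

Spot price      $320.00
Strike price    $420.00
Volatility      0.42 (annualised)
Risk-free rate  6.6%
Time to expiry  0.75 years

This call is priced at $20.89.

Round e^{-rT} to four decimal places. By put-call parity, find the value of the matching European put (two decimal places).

exp(−rT) = exp(−0.066·0.75) = 0.9517
Put-call parity: C − P = S − K·e^(−rT) = 320 − 420·0.9517 = 320 − 399.7140 = -79.7140
P = C − (C − P) = 20.89 − (-79.7140) = 100.6040

$100.60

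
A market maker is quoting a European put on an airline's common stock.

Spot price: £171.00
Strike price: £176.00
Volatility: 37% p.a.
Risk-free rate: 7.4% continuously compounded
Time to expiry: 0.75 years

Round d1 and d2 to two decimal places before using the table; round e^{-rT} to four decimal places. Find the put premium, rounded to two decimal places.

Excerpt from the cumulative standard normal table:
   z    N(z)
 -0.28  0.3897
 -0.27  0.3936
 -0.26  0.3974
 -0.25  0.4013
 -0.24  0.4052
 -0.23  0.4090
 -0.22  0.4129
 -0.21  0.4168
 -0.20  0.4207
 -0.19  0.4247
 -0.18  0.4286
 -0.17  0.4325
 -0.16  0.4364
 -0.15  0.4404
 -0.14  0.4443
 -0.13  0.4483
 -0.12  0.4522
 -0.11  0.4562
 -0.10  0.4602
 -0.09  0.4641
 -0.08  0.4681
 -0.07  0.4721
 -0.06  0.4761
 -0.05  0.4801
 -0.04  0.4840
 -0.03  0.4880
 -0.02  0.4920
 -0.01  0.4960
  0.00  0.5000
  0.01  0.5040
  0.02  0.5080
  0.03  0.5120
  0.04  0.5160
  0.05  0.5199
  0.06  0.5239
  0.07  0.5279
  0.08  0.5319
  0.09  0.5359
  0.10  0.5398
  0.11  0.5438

£19.27

T = 0.75;  σ√T = 0.3204
d₁ = [ln(171/176) + (0.074 + 0.37²/2)·0.75] / 0.3204 = [-0.0288 + 0.1068] / 0.3204 = 0.2435 which rounds to 0.24
d₂ = d₁ − σ√T = 0.2435 − 0.3204 = -0.0770 which rounds to -0.08
exp(−rT) = exp(−0.074·0.75) = 0.9460
N(−d₂) = N(0.08) = 0.5319;  N(−d₁) = N(-0.24) = 0.4052
P = 176·0.9460·0.5319 − 171·0.4052 = 88.5592 − 69.2892 = 19.2700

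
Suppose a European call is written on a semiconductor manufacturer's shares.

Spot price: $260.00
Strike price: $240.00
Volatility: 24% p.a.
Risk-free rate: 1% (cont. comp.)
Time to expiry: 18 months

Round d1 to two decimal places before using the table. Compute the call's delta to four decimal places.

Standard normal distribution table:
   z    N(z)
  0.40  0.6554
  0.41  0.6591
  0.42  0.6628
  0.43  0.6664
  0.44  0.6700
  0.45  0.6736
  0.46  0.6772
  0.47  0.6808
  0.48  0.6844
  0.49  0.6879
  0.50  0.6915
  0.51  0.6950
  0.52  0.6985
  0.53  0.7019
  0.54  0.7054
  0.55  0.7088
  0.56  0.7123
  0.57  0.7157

T = 1.5;  σ√T = 0.2939
ln(S/K) + (r + σ²/2)T = ln(260/240) + (0.01 + 0.24²/2)·1.5 = 0.0800 + 0.0582 = 0.1382
d₁ = 0.1382 / 0.2939 = 0.4703 ≈ 0.47
N(d₁) = N(0.47) = 0.6808
Δ_call = N(d₁) = 0.6808

0.6808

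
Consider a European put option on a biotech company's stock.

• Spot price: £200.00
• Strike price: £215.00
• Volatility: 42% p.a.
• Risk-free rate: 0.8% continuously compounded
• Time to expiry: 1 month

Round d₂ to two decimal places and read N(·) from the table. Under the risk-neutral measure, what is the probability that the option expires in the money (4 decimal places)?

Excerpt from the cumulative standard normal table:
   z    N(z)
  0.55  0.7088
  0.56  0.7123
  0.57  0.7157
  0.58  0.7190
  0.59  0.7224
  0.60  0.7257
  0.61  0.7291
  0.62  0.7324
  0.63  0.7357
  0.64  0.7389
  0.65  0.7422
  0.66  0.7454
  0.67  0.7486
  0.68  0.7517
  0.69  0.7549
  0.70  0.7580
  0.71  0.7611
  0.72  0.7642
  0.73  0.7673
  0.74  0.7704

σ√T = 0.42 × 0.2887 = 0.1212
d₁ = [ln(200/215) + (0.008 + ½·0.42²)·0.08333] / (σ√T) = (-0.0723 + 0.0080) / 0.1212 = -0.5304 ⇒ -0.53
d₂ = -0.5304 − 0.1212 = -0.6516 ⇒ -0.65
Pr(exercise) under Q = N(−d₂) = N(0.65) = 0.7422

0.7422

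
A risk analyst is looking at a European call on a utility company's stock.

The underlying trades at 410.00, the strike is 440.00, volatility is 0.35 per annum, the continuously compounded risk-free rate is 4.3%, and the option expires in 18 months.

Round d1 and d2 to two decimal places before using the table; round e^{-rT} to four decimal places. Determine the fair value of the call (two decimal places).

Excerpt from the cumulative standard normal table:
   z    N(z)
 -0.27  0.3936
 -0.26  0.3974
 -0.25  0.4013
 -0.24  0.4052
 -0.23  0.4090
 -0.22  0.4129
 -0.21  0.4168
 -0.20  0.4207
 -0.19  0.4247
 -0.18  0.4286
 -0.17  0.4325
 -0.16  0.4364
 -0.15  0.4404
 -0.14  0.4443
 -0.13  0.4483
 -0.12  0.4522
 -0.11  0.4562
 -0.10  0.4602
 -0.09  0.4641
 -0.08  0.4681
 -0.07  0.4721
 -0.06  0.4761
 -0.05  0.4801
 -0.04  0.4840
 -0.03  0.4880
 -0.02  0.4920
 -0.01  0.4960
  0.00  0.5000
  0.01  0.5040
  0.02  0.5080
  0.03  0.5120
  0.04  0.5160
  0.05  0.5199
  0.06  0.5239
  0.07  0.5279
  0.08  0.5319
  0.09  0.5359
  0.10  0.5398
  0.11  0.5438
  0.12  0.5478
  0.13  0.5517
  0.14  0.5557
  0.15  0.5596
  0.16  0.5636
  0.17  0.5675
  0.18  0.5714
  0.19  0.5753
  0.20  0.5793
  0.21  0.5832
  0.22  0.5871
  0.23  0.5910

68.80

T = 1.5;  σ√T = 0.4287
d₁ = [ln(410/440) + (0.043 + ½·0.35²)·1.5] / (σ√T) = (-0.0706 + 0.1564) / 0.4287 = 0.2001 → 0.20
d₂ = 0.2001 − 0.4287 = -0.2286 → -0.23
exp(−rT) = exp(−0.043·1.5) = 0.9375
C = 410·N(0.20) − 440·0.9375·N(-0.23) = 410·0.5793 − 440·0.9375·0.4090 = 237.5130 − 168.7125 = 68.8005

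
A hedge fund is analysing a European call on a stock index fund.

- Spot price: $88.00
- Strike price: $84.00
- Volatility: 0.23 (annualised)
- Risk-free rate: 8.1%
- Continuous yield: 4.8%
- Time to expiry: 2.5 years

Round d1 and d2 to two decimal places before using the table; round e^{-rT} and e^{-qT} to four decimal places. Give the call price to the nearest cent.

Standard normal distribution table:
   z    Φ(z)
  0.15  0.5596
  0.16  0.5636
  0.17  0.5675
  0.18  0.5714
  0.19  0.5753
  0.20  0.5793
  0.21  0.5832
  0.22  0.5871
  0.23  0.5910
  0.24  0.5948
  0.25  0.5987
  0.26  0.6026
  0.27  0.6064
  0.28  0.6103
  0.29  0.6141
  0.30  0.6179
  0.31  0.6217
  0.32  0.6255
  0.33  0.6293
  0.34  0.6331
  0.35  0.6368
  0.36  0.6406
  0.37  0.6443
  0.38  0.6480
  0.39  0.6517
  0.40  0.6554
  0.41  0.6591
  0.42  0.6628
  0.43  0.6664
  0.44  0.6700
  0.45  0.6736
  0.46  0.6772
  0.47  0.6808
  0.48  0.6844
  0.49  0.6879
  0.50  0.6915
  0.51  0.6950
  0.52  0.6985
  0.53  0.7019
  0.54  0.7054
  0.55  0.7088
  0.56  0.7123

$16.12

T = 2.5;  σ√T = 0.3637
d₁ = [ln(88/84) + (0.081 − 0.048 + 0.23²/2)·2.5] / 0.3637 = [0.0465 + 0.1486] / 0.3637 = 0.5366 ⇒ 0.54
d₂ = d₁ − σ√T = 0.5366 − 0.3637 = 0.1729 ⇒ 0.17
e^(−qT) = e^(−0.048·2.5) = 0.8869;  e^(−rT) = e^(−0.081·2.5) = 0.8167
N(d₁) = N(0.54) = 0.7054;  N(d₂) = N(0.17) = 0.5675
C = 88·0.8869·0.7054 − 84·0.8167·0.5675 = 55.0545 − 38.9321 = 16.1224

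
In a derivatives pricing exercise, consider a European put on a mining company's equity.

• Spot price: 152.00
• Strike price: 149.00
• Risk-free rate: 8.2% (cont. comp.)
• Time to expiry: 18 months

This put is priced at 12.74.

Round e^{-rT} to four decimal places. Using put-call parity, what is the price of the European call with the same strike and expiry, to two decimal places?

32.98

e^(−rT) = e^(−0.082·1.5) = 0.8843
Put-call parity: C − P = S − K·e^(−rT) = 152 − 149·0.8843 = 152 − 131.7607 = 20.2393
C = P + (C − P) = 12.74 + (20.2393) = 32.9793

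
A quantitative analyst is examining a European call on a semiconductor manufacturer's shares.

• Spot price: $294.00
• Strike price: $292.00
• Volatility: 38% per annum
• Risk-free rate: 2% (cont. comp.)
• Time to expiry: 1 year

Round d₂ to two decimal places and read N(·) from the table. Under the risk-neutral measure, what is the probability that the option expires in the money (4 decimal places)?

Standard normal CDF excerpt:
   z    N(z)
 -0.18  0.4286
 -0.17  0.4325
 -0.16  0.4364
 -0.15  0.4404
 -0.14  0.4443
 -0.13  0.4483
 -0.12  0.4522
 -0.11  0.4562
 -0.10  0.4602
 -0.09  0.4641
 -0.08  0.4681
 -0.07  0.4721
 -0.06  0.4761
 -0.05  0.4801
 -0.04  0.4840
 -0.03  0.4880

σ√T = 0.38·√1 = 0.3800
d₁ = [ln(294/292) + (0.02 + 0.38²/2)·1] / 0.3800 = [0.0068 + 0.0922] / 0.3800 = 0.2606 → 0.26
d₂ = d₁ − σ√T = 0.2606 − 0.3800 = -0.1194 → -0.12
Pr(exercise) under Q = N(d₂) = 0.4522

0.4522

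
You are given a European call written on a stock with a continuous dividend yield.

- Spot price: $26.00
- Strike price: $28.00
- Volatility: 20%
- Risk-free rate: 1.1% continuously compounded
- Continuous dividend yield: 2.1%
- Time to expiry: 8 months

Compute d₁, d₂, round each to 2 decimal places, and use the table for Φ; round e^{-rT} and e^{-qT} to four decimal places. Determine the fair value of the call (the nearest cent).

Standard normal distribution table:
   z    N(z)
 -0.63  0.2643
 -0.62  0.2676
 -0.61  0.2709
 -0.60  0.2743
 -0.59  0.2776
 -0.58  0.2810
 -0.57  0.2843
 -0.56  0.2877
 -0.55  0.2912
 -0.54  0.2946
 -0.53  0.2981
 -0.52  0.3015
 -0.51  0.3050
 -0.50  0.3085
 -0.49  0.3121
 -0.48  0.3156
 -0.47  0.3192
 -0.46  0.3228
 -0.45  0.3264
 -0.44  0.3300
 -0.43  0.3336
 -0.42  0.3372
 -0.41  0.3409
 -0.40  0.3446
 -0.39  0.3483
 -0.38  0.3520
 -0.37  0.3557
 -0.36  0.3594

σ√T = 0.2 × 0.8165 = 0.1633
d₁ = [ln(26/28) + (0.011 − 0.021 + 0.2²/2)·0.6667] / 0.1633 = [-0.0741 + 0.0067] / 0.1633 = -0.4130 → -0.41
d₂ = d₁ − σ√T = -0.4130 − 0.1633 = -0.5763 → -0.58
exp(−qT) = exp(−0.021·0.6667) = 0.9861;  exp(−rT) = exp(−0.011·0.6667) = 0.9927
C = 26·0.9861·N(-0.41) − 28·0.9927·N(-0.58) = 26·0.9861·0.3409 − 28·0.9927·0.2810 = 8.7402 − 7.8106 = 0.9296

$0.93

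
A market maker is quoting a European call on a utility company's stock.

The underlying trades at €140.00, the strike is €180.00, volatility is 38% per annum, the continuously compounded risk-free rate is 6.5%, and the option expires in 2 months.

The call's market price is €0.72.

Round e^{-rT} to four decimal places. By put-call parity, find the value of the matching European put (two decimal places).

e^(−rT) = e^(−0.065·0.1667) = 0.9892
Put-call parity: C − P = S − K·e^(−rT) = 140 − 180·0.9892 = 140 − 178.0560 = -38.0560
P = C − (C − P) = 0.72 − (-38.0560) = 38.7760

€38.78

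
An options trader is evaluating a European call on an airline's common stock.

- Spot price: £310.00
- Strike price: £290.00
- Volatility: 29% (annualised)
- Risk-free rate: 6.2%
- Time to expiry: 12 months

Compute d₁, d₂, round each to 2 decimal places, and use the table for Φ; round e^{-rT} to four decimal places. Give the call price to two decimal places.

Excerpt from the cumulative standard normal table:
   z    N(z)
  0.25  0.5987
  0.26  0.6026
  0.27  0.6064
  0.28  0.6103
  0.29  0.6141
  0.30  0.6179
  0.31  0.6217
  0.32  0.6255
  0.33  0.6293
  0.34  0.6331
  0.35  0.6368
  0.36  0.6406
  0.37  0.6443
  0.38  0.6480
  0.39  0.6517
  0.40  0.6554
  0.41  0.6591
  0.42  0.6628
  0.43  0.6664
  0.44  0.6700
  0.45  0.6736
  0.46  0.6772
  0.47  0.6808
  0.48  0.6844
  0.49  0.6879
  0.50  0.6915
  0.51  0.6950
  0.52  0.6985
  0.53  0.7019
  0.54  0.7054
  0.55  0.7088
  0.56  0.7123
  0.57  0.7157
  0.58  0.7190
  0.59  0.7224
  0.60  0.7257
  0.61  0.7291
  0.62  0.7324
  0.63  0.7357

£55.52

σ√T = 0.29·√1 = 0.2900
d₁ = [ln(310/290) + (0.062 + 0.29²/2)·1] / 0.2900 = [0.0667 + 0.1041] / 0.2900 = 0.5888 ⇒ 0.59
d₂ = d₁ − σ√T = 0.5888 − 0.2900 = 0.2988 ⇒ 0.30
e^(−rT) = e^(−0.062·1) = 0.9399
N(d₁) = N(0.59) = 0.7224;  N(d₂) = N(0.30) = 0.6179
C = 310·0.7224 − 290·0.9399·0.6179 = 223.9440 − 168.4216 = 55.5224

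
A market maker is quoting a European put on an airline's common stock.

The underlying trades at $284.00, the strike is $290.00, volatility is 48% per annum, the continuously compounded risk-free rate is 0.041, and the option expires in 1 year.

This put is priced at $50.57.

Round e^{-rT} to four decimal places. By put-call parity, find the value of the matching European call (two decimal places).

e^(−rT) = e^(−0.041·1) = 0.9598
Put-call parity: C − P = S − K·e^(−rT) = 284 − 290·0.9598 = 284 − 278.3420 = 5.6580
C = P + (C − P) = 50.57 + (5.6580) = 56.2280

$56.23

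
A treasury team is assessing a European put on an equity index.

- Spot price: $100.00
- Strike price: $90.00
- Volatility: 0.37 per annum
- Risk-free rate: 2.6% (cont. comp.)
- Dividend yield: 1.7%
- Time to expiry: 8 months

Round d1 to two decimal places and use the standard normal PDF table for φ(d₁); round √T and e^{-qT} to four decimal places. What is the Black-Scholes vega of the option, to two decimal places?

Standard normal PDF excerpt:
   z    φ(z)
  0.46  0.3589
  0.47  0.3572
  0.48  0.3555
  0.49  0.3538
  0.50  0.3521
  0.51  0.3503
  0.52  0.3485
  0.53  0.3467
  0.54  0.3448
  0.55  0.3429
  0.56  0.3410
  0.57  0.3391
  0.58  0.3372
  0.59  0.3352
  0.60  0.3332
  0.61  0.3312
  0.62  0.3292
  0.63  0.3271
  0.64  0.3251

σ√T = 0.37·√0.6667 = 0.3021
d₁ = [ln(100/90) + (0.026 − 0.017 + ½·0.37²)·0.6667] / (σ√T) = (0.1054 + 0.0516) / 0.3021 = 0.5197 which rounds to 0.52
√T = √0.6667 = 0.8165
φ(d₁) = φ(0.52) = 0.3485
e^(−qT) = e^(−0.017·0.6667) = 0.9887
vega = S·e^(−qT)·φ(d₁)·√T = 100·0.9887·0.3485·0.8165 = 28.1335

28.13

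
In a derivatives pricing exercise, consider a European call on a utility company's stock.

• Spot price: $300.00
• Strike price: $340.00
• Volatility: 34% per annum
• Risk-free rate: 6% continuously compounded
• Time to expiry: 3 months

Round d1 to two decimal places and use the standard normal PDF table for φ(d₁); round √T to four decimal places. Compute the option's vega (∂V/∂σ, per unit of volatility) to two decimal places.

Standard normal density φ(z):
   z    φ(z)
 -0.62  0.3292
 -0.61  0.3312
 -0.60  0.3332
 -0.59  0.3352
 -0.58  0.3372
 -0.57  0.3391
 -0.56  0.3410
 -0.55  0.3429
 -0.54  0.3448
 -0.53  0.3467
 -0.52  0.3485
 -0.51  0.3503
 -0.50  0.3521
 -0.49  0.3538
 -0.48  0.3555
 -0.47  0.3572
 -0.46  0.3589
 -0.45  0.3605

σ√T = 0.34·√0.25 = 0.1700
d₁ = [ln(300/340) + (0.06 + 0.34²/2)·0.25] / 0.1700 = [-0.1252 + 0.0295] / 0.1700 = -0.5630 ≈ -0.56
√T = √0.25 = 0.5000
φ(d₁) = φ(-0.56) = 0.3410
vega = S·φ(d₁)·√T = 300·0.3410·0.5000 = 51.1500
(Vega is the same for a European call and put with the same parameters.)

51.15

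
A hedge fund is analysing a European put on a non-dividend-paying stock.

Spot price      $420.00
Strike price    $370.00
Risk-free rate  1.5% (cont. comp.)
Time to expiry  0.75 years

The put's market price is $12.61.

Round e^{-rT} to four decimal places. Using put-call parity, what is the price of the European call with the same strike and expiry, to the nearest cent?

e^(−rT) = e^(−0.015·0.75) = 0.9888
Put-call parity: C − P = S − K·e^(−rT) = 420 − 370·0.9888 = 420 − 365.8560 = 54.1440
C = P + (C − P) = 12.61 + (54.1440) = 66.7540

$66.75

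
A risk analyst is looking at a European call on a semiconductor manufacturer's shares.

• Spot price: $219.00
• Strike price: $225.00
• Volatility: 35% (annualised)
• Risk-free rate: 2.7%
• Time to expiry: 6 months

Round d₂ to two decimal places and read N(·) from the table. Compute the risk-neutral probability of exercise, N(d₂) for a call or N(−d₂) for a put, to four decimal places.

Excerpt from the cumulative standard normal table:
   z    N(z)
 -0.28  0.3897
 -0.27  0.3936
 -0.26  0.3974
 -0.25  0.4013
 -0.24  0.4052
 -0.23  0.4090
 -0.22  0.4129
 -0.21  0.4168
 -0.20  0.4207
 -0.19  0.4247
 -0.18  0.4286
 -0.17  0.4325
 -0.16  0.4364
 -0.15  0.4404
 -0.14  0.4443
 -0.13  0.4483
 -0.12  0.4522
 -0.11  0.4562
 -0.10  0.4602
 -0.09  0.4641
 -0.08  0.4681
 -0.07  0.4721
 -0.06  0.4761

T = 0.5;  σ√T = 0.2475
ln(S/K) + (r + σ²/2)T = ln(219/225) + (0.027 + 0.35²/2)·0.5 = -0.0270 + 0.0441 = 0.0171
d₁ = 0.0171 / 0.2475 = 0.0691 which rounds to 0.07
d₂ = d₁ − σ√T = 0.0691 − 0.2475 = -0.1784 which rounds to -0.18
Risk-neutral Pr[S_T > K] = N(d₂) = N(-0.18) = 0.4286

0.4286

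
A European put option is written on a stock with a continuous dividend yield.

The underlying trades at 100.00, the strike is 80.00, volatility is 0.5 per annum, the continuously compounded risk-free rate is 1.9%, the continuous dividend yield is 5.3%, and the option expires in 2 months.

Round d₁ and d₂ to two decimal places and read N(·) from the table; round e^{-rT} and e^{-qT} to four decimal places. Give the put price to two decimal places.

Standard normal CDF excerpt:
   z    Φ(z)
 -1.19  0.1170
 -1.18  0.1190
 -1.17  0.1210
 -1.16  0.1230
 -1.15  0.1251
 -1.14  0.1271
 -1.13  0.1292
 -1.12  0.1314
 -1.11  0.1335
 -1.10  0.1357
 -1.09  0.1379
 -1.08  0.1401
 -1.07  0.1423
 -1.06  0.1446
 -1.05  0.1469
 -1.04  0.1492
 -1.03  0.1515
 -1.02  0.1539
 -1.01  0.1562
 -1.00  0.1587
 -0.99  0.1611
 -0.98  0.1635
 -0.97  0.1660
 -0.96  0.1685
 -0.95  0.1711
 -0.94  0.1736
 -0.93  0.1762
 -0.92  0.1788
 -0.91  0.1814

σ√T = 0.5 × 0.4082 = 0.2041
ln(S/K) + (r − q + σ²/2)T = ln(100/80) + (0.019 − 0.053 + 0.5²/2)·0.1667 = 0.2231 + 0.0152 = 0.2383
d₁ = 0.2383 / 0.2041 = 1.1675 ⇒ 1.17
d₂ = d₁ − σ√T = 1.1675 − 0.2041 = 0.9634 ⇒ 0.96
exp(−qT) = exp(−0.053·0.1667) = 0.9912;  exp(−rT) = exp(−0.019·0.1667) = 0.9968
N(−d₂) = N(-0.96) = 0.1685;  N(−d₁) = N(-1.17) = 0.1210
P = 80·0.9968·0.1685 − 100·0.9912·0.1210 = 13.4369 − 11.9935 = 1.4433

1.44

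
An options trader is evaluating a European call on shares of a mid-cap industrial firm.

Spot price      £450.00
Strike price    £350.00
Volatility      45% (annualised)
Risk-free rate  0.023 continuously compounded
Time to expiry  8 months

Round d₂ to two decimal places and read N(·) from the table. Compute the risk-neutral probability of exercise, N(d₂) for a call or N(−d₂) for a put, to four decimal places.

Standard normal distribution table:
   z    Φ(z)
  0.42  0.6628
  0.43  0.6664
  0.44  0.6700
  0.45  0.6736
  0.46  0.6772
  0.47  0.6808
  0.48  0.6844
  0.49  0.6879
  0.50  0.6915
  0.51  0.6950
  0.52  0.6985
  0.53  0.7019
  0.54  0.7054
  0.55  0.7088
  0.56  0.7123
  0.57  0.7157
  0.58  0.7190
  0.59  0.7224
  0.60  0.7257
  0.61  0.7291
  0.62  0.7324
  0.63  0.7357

0.7054

σ√T = 0.45·√0.6667 = 0.3674
d₁ = [ln(450/350) + (0.023 + 0.45²/2)·0.6667] / 0.3674 = [0.2513 + 0.0828] / 0.3674 = 0.9094 → 0.91
d₂ = d₁ − σ√T = 0.9094 − 0.3674 = 0.5420 → 0.54
Risk-neutral Pr[S_T > K] = N(d₂) = N(0.54) = 0.7054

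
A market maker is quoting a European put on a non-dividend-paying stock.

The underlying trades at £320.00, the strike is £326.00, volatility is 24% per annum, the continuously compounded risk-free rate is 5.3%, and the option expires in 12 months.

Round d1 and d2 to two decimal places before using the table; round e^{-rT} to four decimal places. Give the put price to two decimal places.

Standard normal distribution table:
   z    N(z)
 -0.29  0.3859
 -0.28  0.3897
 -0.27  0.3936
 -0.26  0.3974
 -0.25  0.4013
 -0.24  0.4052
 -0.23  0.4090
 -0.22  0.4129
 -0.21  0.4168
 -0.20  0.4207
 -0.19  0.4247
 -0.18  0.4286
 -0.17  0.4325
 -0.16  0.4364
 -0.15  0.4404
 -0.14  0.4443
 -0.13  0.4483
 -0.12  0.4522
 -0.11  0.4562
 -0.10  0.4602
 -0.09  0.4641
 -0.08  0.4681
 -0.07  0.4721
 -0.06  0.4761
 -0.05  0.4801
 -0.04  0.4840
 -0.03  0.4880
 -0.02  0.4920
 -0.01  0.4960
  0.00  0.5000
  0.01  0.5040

£24.95

T = 1;  σ√T = 0.2400
d₁ = [ln(320/326) + (0.053 + ½·0.24²)·1] / (σ√T) = (-0.0186 + 0.0818) / 0.2400 = 0.2634 ≈ 0.26
d₂ = 0.2634 − 0.2400 = 0.0234 ≈ 0.02
exp(−rT) = exp(−0.053·1) = 0.9484
N(−d₂) = N(-0.02) = 0.4920;  N(−d₁) = N(-0.26) = 0.3974
P = 326·0.9484·0.4920 − 320·0.3974 = 152.1158 − 127.1680 = 24.9478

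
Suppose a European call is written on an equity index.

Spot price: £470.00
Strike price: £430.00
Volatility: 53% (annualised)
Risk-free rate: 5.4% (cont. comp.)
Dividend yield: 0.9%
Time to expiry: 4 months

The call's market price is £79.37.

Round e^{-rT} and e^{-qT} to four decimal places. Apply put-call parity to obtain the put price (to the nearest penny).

e^(−qT) = e^(−0.009·0.3333) = 0.9970;  e^(−rT) = e^(−0.054·0.3333) = 0.9822
Put-call parity: C − P = S·e^(−qT) − K·e^(−rT) = 470·0.9970 − 430·0.9822 = 468.5900 − 422.3460 = 46.2440
P = C − (C − P) = 79.37 − (46.2440) = 33.1260

£33.13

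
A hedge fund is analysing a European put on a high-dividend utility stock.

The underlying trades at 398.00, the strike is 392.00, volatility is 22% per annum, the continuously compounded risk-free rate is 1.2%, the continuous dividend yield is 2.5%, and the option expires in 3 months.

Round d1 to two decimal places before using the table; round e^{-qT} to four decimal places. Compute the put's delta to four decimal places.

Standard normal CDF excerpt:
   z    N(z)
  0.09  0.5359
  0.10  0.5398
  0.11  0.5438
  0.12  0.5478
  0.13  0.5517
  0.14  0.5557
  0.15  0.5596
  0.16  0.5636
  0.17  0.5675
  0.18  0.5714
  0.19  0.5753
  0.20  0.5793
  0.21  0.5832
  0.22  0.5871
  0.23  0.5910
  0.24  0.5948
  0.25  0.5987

-0.4337

σ√T = 0.22·√0.25 = 0.1100
d₁ = [ln(398/392) + (0.012 − 0.025 + 0.22²/2)·0.25] / 0.1100 = [0.0152 + 0.0028] / 0.1100 = 0.1635 → 0.16
N(d₁) = N(0.16) = 0.5636
Δ_put = e^(−qT)·(N(d₁) − 1) = 0.9938·(0.5636 − 1) = -0.4337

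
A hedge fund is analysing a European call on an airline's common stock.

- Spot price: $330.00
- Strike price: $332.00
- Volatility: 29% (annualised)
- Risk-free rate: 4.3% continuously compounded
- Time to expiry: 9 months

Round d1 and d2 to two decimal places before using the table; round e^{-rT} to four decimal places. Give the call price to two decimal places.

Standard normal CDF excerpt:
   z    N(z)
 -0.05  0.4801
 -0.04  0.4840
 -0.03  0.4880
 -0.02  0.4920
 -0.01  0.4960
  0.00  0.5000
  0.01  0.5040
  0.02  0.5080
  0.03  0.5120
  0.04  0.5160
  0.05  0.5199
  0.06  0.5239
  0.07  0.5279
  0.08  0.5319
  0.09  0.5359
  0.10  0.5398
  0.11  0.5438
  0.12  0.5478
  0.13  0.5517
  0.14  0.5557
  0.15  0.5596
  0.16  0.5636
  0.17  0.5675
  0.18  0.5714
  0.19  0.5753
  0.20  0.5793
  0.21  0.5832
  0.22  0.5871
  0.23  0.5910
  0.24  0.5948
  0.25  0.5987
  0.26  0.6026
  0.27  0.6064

$36.86

T = 0.75;  σ√T = 0.2511
d₁ = [ln(330/332) + (0.043 + 0.29²/2)·0.75] / 0.2511 = [-0.0060 + 0.0638] / 0.2511 = 0.2299 ⇒ 0.23
d₂ = d₁ − σ√T = 0.2299 − 0.2511 = -0.0212 ⇒ -0.02
exp(−rT) = exp(−0.043·0.75) = 0.9683
N(d₁) = N(0.23) = 0.5910;  N(d₂) = N(-0.02) = 0.4920
C = 330·0.5910 − 332·0.9683·0.4920 = 195.0300 − 158.1660 = 36.8640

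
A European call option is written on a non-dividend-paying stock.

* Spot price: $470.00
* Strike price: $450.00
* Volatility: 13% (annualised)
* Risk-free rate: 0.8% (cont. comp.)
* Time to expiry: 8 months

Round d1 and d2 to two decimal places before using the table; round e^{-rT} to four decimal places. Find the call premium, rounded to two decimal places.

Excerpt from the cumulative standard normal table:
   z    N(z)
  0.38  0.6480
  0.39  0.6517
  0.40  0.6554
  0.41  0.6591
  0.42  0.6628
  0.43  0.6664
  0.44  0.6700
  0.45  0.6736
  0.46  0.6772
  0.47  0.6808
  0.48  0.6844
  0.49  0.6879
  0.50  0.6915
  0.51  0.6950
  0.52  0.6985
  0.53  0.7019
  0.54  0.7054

σ√T = 0.13 × 0.8165 = 0.1061
d₁ = [ln(470/450) + (0.008 + 0.13²/2)·0.6667] / 0.1061 = [0.0435 + 0.0110] / 0.1061 = 0.5130 → 0.51
d₂ = d₁ − σ√T = 0.5130 − 0.1061 = 0.4069 → 0.41
e^(−rT) = e^(−0.008·0.6667) = 0.9947
N(d₁) = N(0.51) = 0.6950;  N(d₂) = N(0.41) = 0.6591
C = 470·0.6950 − 450·0.9947·0.6591 = 326.6500 − 295.0230 = 31.6270

$31.63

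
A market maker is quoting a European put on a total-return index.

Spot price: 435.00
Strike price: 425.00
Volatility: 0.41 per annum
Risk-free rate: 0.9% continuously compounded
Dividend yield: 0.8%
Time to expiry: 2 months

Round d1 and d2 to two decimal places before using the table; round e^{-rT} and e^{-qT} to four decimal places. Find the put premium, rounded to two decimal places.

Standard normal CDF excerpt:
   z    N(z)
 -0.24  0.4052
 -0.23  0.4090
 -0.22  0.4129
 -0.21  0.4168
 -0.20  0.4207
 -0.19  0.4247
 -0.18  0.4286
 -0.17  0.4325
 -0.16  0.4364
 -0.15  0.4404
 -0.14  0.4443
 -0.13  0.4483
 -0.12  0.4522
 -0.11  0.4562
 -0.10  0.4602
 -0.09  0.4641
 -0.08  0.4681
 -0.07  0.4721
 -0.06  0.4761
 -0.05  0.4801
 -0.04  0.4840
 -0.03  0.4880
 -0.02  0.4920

σ√T = 0.41 × 0.4082 = 0.1674
d₁ = [ln(435/425) + (0.009 − 0.008 + 0.41²/2)·0.1667] / 0.1674 = [0.0233 + 0.0142] / 0.1674 = 0.2236 ≈ 0.22
d₂ = d₁ − σ√T = 0.2236 − 0.1674 = 0.0562 ≈ 0.06
exp(−qT) = exp(−0.008·0.1667) = 0.9987;  exp(−rT) = exp(−0.009·0.1667) = 0.9985
N(−d₂) = N(-0.06) = 0.4761;  N(−d₁) = N(-0.22) = 0.4129
P = 425·0.9985·0.4761 − 435·0.9987·0.4129 = 202.0390 − 179.3780 = 22.6610

22.66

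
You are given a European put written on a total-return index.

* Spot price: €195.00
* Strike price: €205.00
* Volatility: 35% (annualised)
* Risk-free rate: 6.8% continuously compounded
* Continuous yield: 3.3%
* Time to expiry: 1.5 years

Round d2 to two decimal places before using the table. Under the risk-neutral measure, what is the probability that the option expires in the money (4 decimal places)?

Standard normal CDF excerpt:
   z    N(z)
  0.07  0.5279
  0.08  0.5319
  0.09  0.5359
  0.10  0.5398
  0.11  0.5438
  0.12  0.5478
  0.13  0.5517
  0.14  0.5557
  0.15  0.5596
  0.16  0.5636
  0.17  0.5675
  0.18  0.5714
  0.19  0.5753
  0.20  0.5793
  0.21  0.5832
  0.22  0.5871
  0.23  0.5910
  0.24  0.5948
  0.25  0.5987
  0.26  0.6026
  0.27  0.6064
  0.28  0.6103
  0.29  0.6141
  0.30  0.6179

T = 1.5;  σ√T = 0.4287
d₁ = [ln(195/205) + (0.068 − 0.033 + ½·0.35²)·1.5] / (σ√T) = (-0.0500 + 0.1444) / 0.4287 = 0.2201 ⇒ 0.22
d₂ = 0.2201 − 0.4287 = -0.2085 ⇒ -0.21
Risk-neutral Pr[S_T < K] = N(−d₂) = N(0.21) = 0.5832

0.5832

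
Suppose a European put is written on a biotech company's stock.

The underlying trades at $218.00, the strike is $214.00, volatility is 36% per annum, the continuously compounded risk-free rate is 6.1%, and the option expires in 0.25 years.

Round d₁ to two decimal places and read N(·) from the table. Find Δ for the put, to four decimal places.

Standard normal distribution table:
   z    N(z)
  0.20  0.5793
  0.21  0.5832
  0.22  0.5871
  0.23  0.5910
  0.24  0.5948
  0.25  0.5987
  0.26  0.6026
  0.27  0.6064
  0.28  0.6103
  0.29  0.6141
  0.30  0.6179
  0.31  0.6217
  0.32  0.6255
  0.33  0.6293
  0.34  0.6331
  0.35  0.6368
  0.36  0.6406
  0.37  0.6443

-0.3897

σ√T = 0.36 × 0.5000 = 0.1800
d₁ = [ln(218/214) + (0.061 + 0.36²/2)·0.25] / 0.1800 = [0.0185 + 0.0314] / 0.1800 = 0.2776 → 0.28
N(d₁) = N(0.28) = 0.6103
Δ_put = N(d₁) − 1 = 0.6103 − 1 = -0.3897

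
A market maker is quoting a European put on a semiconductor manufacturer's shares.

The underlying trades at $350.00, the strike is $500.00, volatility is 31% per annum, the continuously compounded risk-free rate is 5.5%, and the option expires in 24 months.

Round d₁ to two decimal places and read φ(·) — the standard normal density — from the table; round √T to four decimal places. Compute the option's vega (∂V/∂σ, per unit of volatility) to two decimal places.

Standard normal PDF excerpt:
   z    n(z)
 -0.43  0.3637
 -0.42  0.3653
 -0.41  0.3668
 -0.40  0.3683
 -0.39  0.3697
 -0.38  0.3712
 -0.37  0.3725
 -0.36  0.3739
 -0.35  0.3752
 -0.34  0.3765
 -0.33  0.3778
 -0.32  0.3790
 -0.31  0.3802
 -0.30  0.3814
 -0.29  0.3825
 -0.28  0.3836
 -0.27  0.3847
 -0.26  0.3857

186.36

σ√T = 0.31 × 1.4142 = 0.4384
ln(S/K) + (r + σ²/2)T = ln(350/500) + (0.055 + 0.31²/2)·2 = -0.3567 + 0.2061 = -0.1506
d₁ = -0.1506 / 0.4384 = -0.3435 which rounds to -0.34
√T = √2 = 1.4142
φ(d₁) = φ(-0.34) = 0.3765
vega = S·φ(d₁)·√T = 350·0.3765·1.4142 = 186.3562
(The call has the same vega.)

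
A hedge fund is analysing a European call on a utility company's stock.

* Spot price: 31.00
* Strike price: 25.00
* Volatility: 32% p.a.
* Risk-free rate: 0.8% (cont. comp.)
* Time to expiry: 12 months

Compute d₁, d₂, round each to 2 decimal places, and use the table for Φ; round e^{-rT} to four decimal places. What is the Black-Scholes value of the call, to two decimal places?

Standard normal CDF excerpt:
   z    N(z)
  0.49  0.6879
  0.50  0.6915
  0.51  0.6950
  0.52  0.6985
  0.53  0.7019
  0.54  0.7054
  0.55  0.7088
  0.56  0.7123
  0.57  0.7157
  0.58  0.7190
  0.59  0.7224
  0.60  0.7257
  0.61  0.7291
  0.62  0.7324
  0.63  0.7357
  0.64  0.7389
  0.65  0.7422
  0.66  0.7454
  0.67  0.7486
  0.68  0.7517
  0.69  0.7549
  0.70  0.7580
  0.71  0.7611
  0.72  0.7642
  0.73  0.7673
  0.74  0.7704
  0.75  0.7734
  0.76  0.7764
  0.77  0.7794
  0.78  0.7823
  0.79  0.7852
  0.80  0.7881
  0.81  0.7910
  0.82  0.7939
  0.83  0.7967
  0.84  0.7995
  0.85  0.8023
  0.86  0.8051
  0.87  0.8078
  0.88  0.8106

σ√T = 0.32·√1 = 0.3200
d₁ = [ln(31/25) + (0.008 + 0.32²/2)·1] / 0.3200 = [0.2151 + 0.0592] / 0.3200 = 0.8572 which rounds to 0.86
d₂ = d₁ − σ√T = 0.8572 − 0.3200 = 0.5372 which rounds to 0.54
exp(−rT) = exp(−0.008·1) = 0.9920
N(d₁) = N(0.86) = 0.8051;  N(d₂) = N(0.54) = 0.7054
C = 31·0.8051 − 25·0.9920·0.7054 = 24.9581 − 17.4939 = 7.4642

7.46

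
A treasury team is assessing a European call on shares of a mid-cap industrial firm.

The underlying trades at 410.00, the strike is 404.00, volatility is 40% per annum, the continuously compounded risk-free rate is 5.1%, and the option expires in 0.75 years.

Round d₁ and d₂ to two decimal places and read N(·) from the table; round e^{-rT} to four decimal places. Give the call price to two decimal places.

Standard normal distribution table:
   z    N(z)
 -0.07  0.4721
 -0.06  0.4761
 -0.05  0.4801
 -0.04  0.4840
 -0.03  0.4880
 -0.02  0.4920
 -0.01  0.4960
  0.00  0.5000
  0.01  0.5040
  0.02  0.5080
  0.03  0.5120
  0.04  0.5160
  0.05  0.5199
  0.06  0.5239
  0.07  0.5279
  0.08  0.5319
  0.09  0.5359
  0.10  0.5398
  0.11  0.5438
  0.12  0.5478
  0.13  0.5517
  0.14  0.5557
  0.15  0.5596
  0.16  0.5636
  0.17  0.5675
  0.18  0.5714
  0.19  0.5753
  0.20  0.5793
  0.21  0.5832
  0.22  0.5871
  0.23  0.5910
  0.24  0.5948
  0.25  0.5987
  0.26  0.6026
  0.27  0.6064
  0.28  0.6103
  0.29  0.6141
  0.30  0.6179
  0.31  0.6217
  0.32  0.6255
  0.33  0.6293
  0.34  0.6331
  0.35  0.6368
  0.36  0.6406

T = 0.75;  σ√T = 0.3464
d₁ = [ln(410/404) + (0.051 + 0.4²/2)·0.75] / 0.3464 = [0.0147 + 0.0983] / 0.3464 = 0.3262 ⇒ 0.33
d₂ = d₁ − σ√T = 0.3262 − 0.3464 = -0.0202 ⇒ -0.02
exp(−rT) = exp(−0.051·0.75) = 0.9625
C = 410·N(0.33) − 404·0.9625·N(-0.02) = 410·0.6293 − 404·0.9625·0.4920 = 258.0130 − 191.3142 = 66.6988

66.70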